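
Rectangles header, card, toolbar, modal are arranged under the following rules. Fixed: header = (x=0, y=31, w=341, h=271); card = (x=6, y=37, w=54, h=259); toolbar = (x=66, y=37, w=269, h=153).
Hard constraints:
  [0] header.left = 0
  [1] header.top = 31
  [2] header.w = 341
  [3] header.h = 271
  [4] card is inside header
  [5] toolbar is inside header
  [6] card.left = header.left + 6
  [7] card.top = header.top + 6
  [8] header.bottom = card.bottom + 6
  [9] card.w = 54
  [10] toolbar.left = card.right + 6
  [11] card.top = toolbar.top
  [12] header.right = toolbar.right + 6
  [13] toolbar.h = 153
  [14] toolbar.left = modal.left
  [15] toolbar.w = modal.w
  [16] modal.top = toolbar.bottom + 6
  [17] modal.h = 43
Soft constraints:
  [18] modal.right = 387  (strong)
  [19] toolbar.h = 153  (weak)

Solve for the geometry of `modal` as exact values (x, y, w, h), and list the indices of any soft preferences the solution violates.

modal = (x=66, y=196, w=269, h=43)
violated soft preferences: 18

1. modal.x = 66  [toolbar.left = modal.left]
2. modal.w = 269  [toolbar.w = modal.w]
3. modal.y = 196  [modal.top = toolbar.bottom + 6]
4. modal.h = 43  [modal.h = 43]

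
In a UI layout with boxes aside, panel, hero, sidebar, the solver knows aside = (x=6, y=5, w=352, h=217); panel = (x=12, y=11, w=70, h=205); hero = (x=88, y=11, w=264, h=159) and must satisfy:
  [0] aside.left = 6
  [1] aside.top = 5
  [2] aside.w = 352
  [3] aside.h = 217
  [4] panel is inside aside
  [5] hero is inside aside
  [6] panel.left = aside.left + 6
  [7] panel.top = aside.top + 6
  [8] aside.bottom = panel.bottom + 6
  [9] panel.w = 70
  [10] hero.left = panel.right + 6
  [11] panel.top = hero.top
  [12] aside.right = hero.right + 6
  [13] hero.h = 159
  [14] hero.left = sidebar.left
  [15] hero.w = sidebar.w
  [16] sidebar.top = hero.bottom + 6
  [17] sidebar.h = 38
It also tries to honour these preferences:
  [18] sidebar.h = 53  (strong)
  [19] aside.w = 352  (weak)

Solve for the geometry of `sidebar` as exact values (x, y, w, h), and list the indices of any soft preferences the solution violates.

1. sidebar.x = 88  [hero.left = sidebar.left]
2. sidebar.w = 264  [hero.w = sidebar.w]
3. sidebar.y = 176  [sidebar.top = hero.bottom + 6]
4. sidebar.h = 38  [sidebar.h = 38]

sidebar = (x=88, y=176, w=264, h=38)
violated soft preferences: 18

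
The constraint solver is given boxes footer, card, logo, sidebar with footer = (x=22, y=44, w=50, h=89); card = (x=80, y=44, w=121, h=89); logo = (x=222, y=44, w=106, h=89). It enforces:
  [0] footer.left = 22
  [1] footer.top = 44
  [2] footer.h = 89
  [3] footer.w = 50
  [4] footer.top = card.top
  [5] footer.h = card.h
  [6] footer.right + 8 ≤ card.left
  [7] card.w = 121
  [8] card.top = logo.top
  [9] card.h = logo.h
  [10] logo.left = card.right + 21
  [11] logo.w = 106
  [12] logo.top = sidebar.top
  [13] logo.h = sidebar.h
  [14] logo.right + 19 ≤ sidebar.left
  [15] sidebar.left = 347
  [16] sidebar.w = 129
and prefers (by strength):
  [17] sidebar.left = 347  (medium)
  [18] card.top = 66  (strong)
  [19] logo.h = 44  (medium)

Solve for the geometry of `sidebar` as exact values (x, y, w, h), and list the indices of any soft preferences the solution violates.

1. sidebar.y = 44  [logo.top = sidebar.top]
2. sidebar.h = 89  [logo.h = sidebar.h]
3. sidebar.x = 347  [sidebar.left = 347]
4. sidebar.w = 129  [sidebar.w = 129]

sidebar = (x=347, y=44, w=129, h=89)
violated soft preferences: 18, 19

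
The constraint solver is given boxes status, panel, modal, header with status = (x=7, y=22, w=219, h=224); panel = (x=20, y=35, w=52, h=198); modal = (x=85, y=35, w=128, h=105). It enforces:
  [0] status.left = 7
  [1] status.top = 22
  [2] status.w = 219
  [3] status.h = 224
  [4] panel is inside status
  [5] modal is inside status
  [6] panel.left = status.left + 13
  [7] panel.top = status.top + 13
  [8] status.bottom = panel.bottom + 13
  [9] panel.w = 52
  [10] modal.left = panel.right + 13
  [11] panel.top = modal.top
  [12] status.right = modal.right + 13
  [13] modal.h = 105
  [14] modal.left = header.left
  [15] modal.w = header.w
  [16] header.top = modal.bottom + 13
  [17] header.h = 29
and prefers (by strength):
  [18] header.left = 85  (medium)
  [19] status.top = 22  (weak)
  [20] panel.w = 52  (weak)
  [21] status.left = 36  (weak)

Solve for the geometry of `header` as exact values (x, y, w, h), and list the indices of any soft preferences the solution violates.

1. header.x = 85  [modal.left = header.left]
2. header.w = 128  [modal.w = header.w]
3. header.y = 153  [header.top = modal.bottom + 13]
4. header.h = 29  [header.h = 29]

header = (x=85, y=153, w=128, h=29)
violated soft preferences: 21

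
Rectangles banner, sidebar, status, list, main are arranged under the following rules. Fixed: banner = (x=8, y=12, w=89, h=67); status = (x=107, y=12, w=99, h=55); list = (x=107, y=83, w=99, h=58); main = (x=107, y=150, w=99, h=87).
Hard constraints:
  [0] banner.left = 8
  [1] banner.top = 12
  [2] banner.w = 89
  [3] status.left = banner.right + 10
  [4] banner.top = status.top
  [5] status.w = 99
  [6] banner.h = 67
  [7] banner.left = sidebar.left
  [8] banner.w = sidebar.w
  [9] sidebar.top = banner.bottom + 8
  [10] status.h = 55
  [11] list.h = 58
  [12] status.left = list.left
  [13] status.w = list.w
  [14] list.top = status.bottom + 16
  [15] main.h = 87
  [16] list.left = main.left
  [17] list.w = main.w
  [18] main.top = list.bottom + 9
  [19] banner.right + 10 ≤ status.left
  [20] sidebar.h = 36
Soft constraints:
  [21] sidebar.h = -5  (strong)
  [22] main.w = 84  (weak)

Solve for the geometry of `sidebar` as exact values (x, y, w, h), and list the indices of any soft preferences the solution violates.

1. sidebar.x = 8  [banner.left = sidebar.left]
2. sidebar.w = 89  [banner.w = sidebar.w]
3. sidebar.y = 87  [sidebar.top = banner.bottom + 8]
4. sidebar.h = 36  [sidebar.h = 36]

sidebar = (x=8, y=87, w=89, h=36)
violated soft preferences: 21, 22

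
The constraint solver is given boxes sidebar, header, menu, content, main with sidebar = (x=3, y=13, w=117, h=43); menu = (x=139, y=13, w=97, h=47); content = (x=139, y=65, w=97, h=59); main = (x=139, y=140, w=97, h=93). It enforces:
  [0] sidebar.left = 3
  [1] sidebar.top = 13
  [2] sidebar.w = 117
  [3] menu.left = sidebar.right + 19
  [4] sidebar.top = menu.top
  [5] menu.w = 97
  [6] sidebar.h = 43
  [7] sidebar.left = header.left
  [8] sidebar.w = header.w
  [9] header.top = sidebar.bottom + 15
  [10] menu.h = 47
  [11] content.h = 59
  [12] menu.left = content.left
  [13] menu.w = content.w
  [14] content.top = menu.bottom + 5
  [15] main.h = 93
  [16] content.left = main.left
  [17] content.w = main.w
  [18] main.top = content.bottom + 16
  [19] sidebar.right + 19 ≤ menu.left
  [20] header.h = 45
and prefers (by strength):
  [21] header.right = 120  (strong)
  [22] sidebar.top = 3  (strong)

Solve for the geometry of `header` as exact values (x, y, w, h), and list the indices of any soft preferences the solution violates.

header = (x=3, y=71, w=117, h=45)
violated soft preferences: 22

1. header.x = 3  [sidebar.left = header.left]
2. header.w = 117  [sidebar.w = header.w]
3. header.y = 71  [header.top = sidebar.bottom + 15]
4. header.h = 45  [header.h = 45]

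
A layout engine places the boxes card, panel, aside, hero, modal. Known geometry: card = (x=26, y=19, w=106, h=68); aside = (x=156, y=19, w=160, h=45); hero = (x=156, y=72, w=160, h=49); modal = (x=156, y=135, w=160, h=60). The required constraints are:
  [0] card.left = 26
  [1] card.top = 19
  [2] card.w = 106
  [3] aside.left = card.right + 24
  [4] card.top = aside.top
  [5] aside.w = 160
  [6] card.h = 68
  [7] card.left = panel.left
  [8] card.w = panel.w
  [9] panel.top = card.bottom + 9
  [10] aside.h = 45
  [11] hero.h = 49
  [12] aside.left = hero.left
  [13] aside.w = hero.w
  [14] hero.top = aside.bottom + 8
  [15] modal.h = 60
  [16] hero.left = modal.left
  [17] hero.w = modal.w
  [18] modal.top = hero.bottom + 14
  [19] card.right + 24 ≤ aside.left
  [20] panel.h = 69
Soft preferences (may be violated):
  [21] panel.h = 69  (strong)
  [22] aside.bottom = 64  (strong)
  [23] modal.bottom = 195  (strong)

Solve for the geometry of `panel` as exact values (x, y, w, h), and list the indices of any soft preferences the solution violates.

panel = (x=26, y=96, w=106, h=69)
violated soft preferences: none

1. panel.x = 26  [card.left = panel.left]
2. panel.w = 106  [card.w = panel.w]
3. panel.y = 96  [panel.top = card.bottom + 9]
4. panel.h = 69  [panel.h = 69]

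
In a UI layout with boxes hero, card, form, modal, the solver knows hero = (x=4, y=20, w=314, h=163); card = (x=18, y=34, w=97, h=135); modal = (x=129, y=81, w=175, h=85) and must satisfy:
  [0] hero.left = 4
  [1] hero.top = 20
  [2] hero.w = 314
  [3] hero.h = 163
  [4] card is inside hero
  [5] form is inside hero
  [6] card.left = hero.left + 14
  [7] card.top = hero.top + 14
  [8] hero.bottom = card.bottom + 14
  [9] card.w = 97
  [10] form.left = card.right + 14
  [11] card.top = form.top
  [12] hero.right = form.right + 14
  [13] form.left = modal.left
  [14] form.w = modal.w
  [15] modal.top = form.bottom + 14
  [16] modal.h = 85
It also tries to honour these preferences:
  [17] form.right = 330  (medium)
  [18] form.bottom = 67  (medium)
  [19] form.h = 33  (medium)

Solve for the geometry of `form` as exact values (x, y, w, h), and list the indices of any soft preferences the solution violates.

1. form.x = 129  [form.left = card.right + 14]
2. form.y = 34  [card.top = form.top]
3. form.w = 175  [hero.right = form.right + 14]
4. form.h = 33  [modal.top = form.bottom + 14]

form = (x=129, y=34, w=175, h=33)
violated soft preferences: 17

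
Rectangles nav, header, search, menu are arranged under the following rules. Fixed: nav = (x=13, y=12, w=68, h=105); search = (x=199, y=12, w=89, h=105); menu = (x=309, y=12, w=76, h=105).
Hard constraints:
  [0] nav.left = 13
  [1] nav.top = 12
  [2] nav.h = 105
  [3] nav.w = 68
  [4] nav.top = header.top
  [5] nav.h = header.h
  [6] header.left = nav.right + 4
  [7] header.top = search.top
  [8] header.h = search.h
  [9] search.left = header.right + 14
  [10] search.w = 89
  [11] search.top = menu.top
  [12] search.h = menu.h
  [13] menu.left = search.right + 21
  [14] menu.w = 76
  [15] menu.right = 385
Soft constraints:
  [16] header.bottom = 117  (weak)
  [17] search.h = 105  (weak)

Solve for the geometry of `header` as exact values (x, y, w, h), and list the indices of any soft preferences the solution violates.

1. header.y = 12  [nav.top = header.top]
2. header.h = 105  [nav.h = header.h]
3. header.x = 85  [header.left = nav.right + 4]
4. header.w = 100  [search.left = header.right + 14]

header = (x=85, y=12, w=100, h=105)
violated soft preferences: none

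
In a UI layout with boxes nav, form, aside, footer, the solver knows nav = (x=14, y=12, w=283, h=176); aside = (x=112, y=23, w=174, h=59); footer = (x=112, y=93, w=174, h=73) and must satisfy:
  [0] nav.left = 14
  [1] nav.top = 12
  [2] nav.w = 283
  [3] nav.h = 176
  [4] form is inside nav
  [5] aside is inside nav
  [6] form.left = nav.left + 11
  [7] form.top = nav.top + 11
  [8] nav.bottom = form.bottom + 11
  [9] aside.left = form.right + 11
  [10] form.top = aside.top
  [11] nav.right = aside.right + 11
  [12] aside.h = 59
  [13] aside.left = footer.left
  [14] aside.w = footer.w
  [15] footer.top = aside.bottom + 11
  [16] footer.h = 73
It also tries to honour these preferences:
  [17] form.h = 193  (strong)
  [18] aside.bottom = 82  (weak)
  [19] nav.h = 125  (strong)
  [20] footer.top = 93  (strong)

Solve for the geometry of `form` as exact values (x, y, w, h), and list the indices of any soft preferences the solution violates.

form = (x=25, y=23, w=76, h=154)
violated soft preferences: 17, 19

1. form.x = 25  [form.left = nav.left + 11]
2. form.y = 23  [form.top = nav.top + 11]
3. form.h = 154  [nav.bottom = form.bottom + 11]
4. form.w = 76  [aside.left = form.right + 11]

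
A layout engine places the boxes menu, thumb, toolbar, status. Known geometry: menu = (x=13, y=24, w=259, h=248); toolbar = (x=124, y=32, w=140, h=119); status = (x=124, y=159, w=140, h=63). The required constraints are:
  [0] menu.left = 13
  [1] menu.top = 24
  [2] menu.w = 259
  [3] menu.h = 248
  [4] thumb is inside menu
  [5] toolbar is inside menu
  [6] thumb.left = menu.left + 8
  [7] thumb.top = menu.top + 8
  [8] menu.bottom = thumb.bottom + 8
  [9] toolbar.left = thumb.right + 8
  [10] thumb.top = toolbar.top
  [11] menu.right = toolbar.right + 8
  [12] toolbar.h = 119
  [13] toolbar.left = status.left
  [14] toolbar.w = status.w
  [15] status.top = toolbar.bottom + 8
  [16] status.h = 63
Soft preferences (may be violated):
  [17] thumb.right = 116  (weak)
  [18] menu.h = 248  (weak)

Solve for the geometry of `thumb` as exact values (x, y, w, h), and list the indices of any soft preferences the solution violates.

1. thumb.x = 21  [thumb.left = menu.left + 8]
2. thumb.y = 32  [thumb.top = menu.top + 8]
3. thumb.h = 232  [menu.bottom = thumb.bottom + 8]
4. thumb.w = 95  [toolbar.left = thumb.right + 8]

thumb = (x=21, y=32, w=95, h=232)
violated soft preferences: none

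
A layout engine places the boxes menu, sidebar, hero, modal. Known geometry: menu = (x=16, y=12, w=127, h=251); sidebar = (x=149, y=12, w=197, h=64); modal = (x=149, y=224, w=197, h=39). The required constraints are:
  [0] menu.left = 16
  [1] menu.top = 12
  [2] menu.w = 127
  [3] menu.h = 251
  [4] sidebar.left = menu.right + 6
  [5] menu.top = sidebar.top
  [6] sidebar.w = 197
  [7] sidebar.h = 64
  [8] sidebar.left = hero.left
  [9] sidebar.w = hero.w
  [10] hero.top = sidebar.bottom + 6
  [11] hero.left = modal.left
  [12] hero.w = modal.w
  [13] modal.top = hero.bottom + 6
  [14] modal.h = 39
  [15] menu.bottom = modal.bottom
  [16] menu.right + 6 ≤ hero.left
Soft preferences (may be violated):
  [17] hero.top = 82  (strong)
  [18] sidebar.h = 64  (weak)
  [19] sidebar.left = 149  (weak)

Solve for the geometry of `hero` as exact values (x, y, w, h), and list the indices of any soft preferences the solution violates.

1. hero.x = 149  [sidebar.left = hero.left]
2. hero.w = 197  [sidebar.w = hero.w]
3. hero.y = 82  [hero.top = sidebar.bottom + 6]
4. hero.h = 136  [modal.top = hero.bottom + 6]

hero = (x=149, y=82, w=197, h=136)
violated soft preferences: none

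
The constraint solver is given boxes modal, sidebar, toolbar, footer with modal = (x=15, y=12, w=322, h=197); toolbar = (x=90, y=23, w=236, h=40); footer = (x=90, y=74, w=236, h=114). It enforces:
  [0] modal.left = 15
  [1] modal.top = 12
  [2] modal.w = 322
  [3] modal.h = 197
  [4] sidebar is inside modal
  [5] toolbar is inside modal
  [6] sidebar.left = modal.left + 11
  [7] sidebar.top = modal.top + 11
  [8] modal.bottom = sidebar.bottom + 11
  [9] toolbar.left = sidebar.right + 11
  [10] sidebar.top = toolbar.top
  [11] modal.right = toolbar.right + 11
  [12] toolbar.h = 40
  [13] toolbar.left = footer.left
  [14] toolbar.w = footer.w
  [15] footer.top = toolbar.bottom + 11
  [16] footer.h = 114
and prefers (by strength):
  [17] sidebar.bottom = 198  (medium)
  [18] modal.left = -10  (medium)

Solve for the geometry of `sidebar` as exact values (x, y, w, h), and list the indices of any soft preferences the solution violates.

1. sidebar.x = 26  [sidebar.left = modal.left + 11]
2. sidebar.y = 23  [sidebar.top = modal.top + 11]
3. sidebar.h = 175  [modal.bottom = sidebar.bottom + 11]
4. sidebar.w = 53  [toolbar.left = sidebar.right + 11]

sidebar = (x=26, y=23, w=53, h=175)
violated soft preferences: 18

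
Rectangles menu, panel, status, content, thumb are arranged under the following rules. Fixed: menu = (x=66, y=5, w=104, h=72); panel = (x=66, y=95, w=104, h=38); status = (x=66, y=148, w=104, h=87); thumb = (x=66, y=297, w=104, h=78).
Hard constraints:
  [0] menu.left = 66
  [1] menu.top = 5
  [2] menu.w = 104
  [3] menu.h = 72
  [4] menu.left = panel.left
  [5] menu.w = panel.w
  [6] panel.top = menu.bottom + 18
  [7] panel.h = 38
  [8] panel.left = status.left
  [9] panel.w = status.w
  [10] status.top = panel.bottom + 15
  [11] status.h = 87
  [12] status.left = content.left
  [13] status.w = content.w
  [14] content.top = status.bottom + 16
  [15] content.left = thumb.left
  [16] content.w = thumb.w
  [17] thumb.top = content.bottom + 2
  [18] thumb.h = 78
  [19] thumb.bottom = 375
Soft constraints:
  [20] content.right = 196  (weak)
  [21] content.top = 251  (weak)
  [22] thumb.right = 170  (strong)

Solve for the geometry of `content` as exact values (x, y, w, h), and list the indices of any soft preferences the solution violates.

content = (x=66, y=251, w=104, h=44)
violated soft preferences: 20

1. content.x = 66  [status.left = content.left]
2. content.w = 104  [status.w = content.w]
3. content.y = 251  [content.top = status.bottom + 16]
4. content.h = 44  [thumb.top = content.bottom + 2]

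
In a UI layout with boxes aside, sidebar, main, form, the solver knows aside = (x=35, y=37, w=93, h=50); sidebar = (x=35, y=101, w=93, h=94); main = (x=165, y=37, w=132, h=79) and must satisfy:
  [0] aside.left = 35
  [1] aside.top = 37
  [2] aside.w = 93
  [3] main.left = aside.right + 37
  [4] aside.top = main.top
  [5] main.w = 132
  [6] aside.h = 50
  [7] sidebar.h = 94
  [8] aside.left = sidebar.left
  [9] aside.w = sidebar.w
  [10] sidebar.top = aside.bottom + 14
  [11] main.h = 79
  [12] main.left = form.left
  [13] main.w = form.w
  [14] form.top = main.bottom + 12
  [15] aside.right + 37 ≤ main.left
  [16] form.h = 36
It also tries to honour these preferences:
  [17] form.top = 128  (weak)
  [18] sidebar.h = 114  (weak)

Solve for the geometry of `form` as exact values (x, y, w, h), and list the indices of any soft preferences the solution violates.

1. form.x = 165  [main.left = form.left]
2. form.w = 132  [main.w = form.w]
3. form.y = 128  [form.top = main.bottom + 12]
4. form.h = 36  [form.h = 36]

form = (x=165, y=128, w=132, h=36)
violated soft preferences: 18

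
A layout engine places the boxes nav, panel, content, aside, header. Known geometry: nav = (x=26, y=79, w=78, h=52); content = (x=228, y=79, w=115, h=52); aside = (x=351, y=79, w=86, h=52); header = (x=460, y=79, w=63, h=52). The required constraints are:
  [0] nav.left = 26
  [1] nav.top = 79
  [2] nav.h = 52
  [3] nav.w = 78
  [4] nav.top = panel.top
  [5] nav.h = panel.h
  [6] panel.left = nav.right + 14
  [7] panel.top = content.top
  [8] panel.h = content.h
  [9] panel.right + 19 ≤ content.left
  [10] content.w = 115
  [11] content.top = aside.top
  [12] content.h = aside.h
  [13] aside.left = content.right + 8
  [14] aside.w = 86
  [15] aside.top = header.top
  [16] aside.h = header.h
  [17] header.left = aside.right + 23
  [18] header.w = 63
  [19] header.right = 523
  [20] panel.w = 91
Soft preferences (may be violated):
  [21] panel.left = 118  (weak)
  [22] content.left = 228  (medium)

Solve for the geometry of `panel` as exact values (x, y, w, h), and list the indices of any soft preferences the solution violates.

panel = (x=118, y=79, w=91, h=52)
violated soft preferences: none

1. panel.y = 79  [nav.top = panel.top]
2. panel.h = 52  [nav.h = panel.h]
3. panel.x = 118  [panel.left = nav.right + 14]
4. panel.w = 91  [panel.w = 91]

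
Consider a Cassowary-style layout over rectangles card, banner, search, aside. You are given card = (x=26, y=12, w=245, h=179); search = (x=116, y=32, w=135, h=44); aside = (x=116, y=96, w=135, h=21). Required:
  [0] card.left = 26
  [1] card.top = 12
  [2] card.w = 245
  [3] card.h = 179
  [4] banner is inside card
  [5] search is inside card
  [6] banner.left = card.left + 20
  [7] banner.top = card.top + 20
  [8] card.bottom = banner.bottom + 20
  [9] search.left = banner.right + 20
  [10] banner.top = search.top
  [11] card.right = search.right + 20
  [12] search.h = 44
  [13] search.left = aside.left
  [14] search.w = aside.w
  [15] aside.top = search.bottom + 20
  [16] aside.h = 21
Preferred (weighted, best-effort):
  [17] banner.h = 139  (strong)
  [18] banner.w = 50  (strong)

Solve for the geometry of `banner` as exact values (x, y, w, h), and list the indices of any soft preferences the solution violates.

banner = (x=46, y=32, w=50, h=139)
violated soft preferences: none

1. banner.x = 46  [banner.left = card.left + 20]
2. banner.y = 32  [banner.top = card.top + 20]
3. banner.h = 139  [card.bottom = banner.bottom + 20]
4. banner.w = 50  [search.left = banner.right + 20]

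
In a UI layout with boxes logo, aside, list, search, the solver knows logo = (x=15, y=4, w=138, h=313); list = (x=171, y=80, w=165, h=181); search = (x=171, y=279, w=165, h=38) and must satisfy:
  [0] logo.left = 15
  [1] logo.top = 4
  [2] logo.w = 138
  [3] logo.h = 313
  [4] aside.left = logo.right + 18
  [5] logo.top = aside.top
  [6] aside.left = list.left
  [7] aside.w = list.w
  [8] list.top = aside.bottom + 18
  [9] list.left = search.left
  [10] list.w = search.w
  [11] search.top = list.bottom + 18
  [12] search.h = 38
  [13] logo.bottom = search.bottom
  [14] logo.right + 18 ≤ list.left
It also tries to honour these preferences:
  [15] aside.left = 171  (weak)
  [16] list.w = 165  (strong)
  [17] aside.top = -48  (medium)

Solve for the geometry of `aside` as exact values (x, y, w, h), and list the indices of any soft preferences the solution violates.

aside = (x=171, y=4, w=165, h=58)
violated soft preferences: 17

1. aside.x = 171  [aside.left = logo.right + 18]
2. aside.y = 4  [logo.top = aside.top]
3. aside.w = 165  [aside.w = list.w]
4. aside.h = 58  [list.top = aside.bottom + 18]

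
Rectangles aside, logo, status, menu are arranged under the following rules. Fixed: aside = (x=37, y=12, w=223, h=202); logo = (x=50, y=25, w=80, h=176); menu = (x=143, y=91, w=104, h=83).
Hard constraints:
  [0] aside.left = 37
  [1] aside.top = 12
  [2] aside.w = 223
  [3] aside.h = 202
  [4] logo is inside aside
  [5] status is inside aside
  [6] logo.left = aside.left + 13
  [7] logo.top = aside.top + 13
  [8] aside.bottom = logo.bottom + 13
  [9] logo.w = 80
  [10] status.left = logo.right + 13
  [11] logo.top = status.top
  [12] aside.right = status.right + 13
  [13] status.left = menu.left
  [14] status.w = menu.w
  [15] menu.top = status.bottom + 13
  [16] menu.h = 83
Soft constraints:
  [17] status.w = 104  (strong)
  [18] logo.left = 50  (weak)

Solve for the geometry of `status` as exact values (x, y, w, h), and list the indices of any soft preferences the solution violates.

1. status.x = 143  [status.left = logo.right + 13]
2. status.y = 25  [logo.top = status.top]
3. status.w = 104  [aside.right = status.right + 13]
4. status.h = 53  [menu.top = status.bottom + 13]

status = (x=143, y=25, w=104, h=53)
violated soft preferences: none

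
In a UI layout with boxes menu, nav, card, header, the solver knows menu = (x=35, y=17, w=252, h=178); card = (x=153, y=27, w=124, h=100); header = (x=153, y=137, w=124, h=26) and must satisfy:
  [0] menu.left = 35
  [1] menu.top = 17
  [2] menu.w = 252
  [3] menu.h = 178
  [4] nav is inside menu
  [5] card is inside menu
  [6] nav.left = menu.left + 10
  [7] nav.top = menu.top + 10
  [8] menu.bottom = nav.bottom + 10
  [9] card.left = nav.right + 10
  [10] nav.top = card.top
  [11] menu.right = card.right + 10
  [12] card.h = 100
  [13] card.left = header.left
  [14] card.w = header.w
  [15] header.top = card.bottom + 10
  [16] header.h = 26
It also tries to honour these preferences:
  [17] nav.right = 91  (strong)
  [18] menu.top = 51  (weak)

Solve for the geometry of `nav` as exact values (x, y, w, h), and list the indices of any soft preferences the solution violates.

1. nav.x = 45  [nav.left = menu.left + 10]
2. nav.y = 27  [nav.top = menu.top + 10]
3. nav.h = 158  [menu.bottom = nav.bottom + 10]
4. nav.w = 98  [card.left = nav.right + 10]

nav = (x=45, y=27, w=98, h=158)
violated soft preferences: 17, 18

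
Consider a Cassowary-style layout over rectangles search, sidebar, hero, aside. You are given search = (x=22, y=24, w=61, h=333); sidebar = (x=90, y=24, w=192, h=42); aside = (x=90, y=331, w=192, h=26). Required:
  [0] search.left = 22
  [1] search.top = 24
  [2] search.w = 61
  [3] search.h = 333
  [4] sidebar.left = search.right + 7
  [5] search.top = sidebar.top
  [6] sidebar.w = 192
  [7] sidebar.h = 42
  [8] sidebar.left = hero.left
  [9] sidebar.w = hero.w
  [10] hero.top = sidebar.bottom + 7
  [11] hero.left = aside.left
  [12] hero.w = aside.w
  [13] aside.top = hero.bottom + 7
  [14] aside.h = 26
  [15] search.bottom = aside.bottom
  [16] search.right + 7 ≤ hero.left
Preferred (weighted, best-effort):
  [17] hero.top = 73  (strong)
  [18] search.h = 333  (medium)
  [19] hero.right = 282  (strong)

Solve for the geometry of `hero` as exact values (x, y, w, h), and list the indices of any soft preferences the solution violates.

1. hero.x = 90  [sidebar.left = hero.left]
2. hero.w = 192  [sidebar.w = hero.w]
3. hero.y = 73  [hero.top = sidebar.bottom + 7]
4. hero.h = 251  [aside.top = hero.bottom + 7]

hero = (x=90, y=73, w=192, h=251)
violated soft preferences: none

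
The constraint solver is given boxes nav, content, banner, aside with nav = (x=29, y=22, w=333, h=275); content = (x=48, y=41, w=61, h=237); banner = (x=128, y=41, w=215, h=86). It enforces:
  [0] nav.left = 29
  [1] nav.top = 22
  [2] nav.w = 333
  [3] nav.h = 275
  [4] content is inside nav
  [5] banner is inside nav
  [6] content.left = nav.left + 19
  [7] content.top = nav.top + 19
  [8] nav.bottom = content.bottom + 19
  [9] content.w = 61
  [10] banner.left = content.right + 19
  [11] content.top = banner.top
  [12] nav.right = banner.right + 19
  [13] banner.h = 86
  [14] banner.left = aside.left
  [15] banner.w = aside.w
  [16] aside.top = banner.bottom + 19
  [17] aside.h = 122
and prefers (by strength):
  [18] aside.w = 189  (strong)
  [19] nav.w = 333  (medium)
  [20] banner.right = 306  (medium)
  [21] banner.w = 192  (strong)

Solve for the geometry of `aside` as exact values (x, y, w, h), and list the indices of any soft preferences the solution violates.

1. aside.x = 128  [banner.left = aside.left]
2. aside.w = 215  [banner.w = aside.w]
3. aside.y = 146  [aside.top = banner.bottom + 19]
4. aside.h = 122  [aside.h = 122]

aside = (x=128, y=146, w=215, h=122)
violated soft preferences: 18, 20, 21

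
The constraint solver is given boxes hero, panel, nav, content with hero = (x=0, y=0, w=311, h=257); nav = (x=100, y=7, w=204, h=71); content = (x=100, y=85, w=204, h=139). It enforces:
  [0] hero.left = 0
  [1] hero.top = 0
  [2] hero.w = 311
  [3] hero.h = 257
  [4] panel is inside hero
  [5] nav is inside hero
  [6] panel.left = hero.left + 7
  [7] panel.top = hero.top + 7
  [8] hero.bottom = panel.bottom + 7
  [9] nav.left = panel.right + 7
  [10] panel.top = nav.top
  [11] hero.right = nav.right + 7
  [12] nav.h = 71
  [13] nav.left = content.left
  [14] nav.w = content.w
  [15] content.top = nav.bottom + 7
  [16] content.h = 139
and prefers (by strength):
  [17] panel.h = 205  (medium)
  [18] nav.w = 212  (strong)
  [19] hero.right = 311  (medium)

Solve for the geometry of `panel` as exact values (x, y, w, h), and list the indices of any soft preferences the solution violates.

panel = (x=7, y=7, w=86, h=243)
violated soft preferences: 17, 18

1. panel.x = 7  [panel.left = hero.left + 7]
2. panel.y = 7  [panel.top = hero.top + 7]
3. panel.h = 243  [hero.bottom = panel.bottom + 7]
4. panel.w = 86  [nav.left = panel.right + 7]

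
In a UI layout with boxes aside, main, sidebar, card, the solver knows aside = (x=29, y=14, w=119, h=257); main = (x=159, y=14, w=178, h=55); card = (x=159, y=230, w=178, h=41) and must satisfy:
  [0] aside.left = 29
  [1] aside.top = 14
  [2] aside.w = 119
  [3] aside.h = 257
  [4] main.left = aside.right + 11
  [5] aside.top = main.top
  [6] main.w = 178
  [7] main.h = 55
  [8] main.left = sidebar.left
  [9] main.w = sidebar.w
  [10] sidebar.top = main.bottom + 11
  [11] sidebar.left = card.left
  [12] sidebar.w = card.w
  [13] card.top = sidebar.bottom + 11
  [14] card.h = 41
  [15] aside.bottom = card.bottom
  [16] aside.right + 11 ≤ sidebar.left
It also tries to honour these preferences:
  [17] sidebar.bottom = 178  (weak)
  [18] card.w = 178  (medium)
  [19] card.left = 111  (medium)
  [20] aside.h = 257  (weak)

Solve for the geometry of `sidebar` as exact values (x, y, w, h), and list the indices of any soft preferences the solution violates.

sidebar = (x=159, y=80, w=178, h=139)
violated soft preferences: 17, 19

1. sidebar.x = 159  [main.left = sidebar.left]
2. sidebar.w = 178  [main.w = sidebar.w]
3. sidebar.y = 80  [sidebar.top = main.bottom + 11]
4. sidebar.h = 139  [card.top = sidebar.bottom + 11]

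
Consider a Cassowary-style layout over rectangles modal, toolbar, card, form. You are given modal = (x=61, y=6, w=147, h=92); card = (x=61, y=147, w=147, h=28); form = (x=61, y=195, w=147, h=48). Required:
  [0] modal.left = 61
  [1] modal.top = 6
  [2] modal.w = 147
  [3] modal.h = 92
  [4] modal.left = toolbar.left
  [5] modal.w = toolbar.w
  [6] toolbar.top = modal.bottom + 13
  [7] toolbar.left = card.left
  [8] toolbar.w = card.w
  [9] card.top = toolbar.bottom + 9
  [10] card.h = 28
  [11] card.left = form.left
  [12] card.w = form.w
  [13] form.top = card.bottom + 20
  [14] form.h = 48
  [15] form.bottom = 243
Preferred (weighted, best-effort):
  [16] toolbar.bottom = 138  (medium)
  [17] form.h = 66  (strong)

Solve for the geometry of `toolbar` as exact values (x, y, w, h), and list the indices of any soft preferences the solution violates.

1. toolbar.x = 61  [modal.left = toolbar.left]
2. toolbar.w = 147  [modal.w = toolbar.w]
3. toolbar.y = 111  [toolbar.top = modal.bottom + 13]
4. toolbar.h = 27  [card.top = toolbar.bottom + 9]

toolbar = (x=61, y=111, w=147, h=27)
violated soft preferences: 17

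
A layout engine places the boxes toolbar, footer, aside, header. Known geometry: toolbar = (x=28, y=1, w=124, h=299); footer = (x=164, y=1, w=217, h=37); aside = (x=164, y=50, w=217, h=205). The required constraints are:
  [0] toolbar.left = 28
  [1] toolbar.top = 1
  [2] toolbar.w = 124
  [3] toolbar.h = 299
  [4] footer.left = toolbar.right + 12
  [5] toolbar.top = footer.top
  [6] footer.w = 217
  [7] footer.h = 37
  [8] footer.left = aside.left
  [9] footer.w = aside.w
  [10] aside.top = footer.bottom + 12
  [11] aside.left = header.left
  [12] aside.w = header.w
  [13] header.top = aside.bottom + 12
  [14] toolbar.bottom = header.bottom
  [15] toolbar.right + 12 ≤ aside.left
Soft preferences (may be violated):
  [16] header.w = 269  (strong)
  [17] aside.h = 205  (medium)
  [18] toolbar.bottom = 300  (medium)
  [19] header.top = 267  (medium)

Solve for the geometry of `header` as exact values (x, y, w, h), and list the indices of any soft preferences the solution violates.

1. header.x = 164  [aside.left = header.left]
2. header.w = 217  [aside.w = header.w]
3. header.y = 267  [header.top = aside.bottom + 12]
4. header.h = 33  [toolbar.bottom = header.bottom]

header = (x=164, y=267, w=217, h=33)
violated soft preferences: 16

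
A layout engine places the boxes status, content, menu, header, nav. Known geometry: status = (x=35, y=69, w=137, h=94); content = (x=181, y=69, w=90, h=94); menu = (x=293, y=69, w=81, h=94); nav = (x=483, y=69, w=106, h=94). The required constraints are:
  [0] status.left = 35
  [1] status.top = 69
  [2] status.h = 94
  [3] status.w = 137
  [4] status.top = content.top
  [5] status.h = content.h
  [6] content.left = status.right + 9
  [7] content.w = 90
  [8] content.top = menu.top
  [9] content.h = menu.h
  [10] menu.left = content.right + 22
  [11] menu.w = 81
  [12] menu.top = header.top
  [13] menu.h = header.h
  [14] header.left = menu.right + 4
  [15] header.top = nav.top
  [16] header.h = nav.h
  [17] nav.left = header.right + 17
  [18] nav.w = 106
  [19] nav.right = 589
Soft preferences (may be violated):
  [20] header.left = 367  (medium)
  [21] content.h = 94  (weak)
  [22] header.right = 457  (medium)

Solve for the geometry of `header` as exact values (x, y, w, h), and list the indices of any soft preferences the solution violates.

header = (x=378, y=69, w=88, h=94)
violated soft preferences: 20, 22

1. header.y = 69  [menu.top = header.top]
2. header.h = 94  [menu.h = header.h]
3. header.x = 378  [header.left = menu.right + 4]
4. header.w = 88  [nav.left = header.right + 17]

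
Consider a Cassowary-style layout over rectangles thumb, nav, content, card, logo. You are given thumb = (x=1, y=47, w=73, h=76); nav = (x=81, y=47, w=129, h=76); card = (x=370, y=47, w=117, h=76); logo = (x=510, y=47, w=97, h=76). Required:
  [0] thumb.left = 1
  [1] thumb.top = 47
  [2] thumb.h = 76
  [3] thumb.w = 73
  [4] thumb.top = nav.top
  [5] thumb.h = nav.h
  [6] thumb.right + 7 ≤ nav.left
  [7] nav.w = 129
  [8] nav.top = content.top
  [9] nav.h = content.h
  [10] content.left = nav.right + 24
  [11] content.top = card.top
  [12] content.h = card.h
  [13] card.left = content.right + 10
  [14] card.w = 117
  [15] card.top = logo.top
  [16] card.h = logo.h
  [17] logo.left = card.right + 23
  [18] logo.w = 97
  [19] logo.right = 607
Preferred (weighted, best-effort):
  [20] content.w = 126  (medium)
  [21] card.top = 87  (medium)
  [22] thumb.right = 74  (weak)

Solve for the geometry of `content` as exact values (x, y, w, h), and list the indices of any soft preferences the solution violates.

1. content.y = 47  [nav.top = content.top]
2. content.h = 76  [nav.h = content.h]
3. content.x = 234  [content.left = nav.right + 24]
4. content.w = 126  [card.left = content.right + 10]

content = (x=234, y=47, w=126, h=76)
violated soft preferences: 21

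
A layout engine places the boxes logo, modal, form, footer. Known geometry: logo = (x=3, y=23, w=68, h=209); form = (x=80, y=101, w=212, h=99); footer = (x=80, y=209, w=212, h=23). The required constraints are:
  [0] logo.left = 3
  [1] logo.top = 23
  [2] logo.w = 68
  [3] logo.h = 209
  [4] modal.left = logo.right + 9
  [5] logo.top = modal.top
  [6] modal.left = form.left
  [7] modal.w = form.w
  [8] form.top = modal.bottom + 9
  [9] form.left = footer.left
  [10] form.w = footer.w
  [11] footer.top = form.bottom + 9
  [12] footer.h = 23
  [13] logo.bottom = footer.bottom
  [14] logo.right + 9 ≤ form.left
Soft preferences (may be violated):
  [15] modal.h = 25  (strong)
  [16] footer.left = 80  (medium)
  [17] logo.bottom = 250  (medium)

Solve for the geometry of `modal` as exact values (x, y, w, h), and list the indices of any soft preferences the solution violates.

1. modal.x = 80  [modal.left = logo.right + 9]
2. modal.y = 23  [logo.top = modal.top]
3. modal.w = 212  [modal.w = form.w]
4. modal.h = 69  [form.top = modal.bottom + 9]

modal = (x=80, y=23, w=212, h=69)
violated soft preferences: 15, 17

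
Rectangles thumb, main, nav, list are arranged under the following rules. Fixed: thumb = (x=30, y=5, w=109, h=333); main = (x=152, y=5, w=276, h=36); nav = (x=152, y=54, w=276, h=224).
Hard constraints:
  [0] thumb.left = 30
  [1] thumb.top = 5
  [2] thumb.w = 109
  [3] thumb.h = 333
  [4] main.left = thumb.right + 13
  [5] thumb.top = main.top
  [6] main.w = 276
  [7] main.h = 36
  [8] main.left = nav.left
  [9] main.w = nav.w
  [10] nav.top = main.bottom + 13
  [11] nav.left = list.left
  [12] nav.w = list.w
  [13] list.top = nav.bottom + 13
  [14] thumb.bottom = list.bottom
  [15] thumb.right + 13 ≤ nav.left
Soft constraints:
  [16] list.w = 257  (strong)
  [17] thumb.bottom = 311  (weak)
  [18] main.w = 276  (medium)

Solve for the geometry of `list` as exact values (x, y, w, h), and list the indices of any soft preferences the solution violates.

1. list.x = 152  [nav.left = list.left]
2. list.w = 276  [nav.w = list.w]
3. list.y = 291  [list.top = nav.bottom + 13]
4. list.h = 47  [thumb.bottom = list.bottom]

list = (x=152, y=291, w=276, h=47)
violated soft preferences: 16, 17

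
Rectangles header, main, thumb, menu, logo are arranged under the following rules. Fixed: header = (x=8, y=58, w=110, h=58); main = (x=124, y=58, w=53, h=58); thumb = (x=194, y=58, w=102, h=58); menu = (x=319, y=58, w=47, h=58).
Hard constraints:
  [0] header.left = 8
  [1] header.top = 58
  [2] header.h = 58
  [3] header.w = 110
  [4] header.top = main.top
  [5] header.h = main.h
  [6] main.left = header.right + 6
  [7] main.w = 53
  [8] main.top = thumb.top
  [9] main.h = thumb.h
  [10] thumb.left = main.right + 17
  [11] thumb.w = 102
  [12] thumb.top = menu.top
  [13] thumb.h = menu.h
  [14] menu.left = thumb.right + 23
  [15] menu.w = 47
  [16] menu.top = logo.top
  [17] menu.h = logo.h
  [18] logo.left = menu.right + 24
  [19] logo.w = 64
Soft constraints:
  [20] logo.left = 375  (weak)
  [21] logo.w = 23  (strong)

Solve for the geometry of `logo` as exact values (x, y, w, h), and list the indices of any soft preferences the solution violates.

1. logo.y = 58  [menu.top = logo.top]
2. logo.h = 58  [menu.h = logo.h]
3. logo.x = 390  [logo.left = menu.right + 24]
4. logo.w = 64  [logo.w = 64]

logo = (x=390, y=58, w=64, h=58)
violated soft preferences: 20, 21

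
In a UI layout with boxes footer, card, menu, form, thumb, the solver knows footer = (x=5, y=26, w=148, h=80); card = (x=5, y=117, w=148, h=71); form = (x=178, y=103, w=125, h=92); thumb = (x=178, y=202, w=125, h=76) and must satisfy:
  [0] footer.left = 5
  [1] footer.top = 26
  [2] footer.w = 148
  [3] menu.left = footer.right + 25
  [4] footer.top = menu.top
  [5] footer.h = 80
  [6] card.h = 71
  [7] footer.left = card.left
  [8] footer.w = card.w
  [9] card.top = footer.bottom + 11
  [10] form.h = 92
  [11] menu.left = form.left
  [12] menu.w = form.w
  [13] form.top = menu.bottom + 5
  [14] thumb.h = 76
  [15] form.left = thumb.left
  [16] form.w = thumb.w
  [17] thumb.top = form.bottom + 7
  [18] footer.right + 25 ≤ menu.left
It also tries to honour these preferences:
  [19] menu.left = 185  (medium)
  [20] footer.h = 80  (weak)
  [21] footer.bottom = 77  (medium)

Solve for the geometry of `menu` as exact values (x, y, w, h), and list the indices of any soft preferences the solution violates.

menu = (x=178, y=26, w=125, h=72)
violated soft preferences: 19, 21

1. menu.x = 178  [menu.left = footer.right + 25]
2. menu.y = 26  [footer.top = menu.top]
3. menu.w = 125  [menu.w = form.w]
4. menu.h = 72  [form.top = menu.bottom + 5]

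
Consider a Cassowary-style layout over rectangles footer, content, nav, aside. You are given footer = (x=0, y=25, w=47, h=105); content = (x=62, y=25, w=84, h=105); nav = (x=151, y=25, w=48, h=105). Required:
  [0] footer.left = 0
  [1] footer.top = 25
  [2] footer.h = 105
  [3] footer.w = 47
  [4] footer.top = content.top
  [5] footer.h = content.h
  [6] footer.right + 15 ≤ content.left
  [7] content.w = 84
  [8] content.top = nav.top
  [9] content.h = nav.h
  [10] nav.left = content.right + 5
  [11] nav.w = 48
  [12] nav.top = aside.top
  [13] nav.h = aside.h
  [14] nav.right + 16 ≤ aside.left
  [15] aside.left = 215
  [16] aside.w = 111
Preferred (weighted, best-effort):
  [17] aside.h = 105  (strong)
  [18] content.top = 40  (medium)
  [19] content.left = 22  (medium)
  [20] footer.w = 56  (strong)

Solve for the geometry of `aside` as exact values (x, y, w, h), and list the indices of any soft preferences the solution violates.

aside = (x=215, y=25, w=111, h=105)
violated soft preferences: 18, 19, 20

1. aside.y = 25  [nav.top = aside.top]
2. aside.h = 105  [nav.h = aside.h]
3. aside.x = 215  [aside.left = 215]
4. aside.w = 111  [aside.w = 111]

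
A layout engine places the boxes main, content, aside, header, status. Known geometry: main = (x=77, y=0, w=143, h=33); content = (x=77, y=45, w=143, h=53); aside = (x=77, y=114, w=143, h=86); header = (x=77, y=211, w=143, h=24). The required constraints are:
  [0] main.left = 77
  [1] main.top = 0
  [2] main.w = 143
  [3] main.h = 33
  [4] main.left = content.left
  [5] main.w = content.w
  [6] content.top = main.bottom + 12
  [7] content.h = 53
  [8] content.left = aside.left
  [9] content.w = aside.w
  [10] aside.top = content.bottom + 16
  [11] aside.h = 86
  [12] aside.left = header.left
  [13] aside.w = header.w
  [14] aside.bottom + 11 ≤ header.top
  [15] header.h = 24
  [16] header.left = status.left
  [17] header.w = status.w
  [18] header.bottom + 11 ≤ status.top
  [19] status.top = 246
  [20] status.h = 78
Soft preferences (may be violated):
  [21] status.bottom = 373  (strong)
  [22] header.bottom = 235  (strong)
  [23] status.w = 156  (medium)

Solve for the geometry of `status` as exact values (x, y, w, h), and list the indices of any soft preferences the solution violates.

status = (x=77, y=246, w=143, h=78)
violated soft preferences: 21, 23

1. status.x = 77  [header.left = status.left]
2. status.w = 143  [header.w = status.w]
3. status.y = 246  [status.top = 246]
4. status.h = 78  [status.h = 78]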